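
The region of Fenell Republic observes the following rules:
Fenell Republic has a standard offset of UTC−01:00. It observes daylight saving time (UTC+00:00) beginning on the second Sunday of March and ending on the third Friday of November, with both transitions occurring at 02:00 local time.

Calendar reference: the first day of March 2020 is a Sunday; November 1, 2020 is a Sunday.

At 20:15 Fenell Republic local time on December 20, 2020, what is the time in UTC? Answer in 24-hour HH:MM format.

1 March 2020 is a Sunday, so the first Sunday is March 1 and the second is March 8.
1 November 2020 is a Sunday, so the first Friday is November 6 and the third is November 20.
Daylight saving runs 8 March – 20 November; December 20, 2020 is outside that window, so Fenell Republic is on standard time at UTC−01:00.
20:15 local + 1h = 21:15 UTC.

21:15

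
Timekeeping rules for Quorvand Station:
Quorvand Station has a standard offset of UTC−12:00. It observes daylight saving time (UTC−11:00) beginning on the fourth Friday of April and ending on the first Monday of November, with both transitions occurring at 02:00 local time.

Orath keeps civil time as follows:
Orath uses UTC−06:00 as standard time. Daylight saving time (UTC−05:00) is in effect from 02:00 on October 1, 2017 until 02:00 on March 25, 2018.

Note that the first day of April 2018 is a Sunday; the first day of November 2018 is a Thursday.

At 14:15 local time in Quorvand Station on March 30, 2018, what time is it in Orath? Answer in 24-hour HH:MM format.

1 April 2018 is a Sunday, so the first Friday is April 6 and the fourth is April 27.
1 November 2018 is a Thursday, so the first Monday is November 5.
March 30, 2018 does not fall between 27 April and 5 November, so daylight saving is not in effect and Quorvand Station is at UTC−12:00.
14:15 Quorvand Station + 12h = 02:15 UTC (rolling into the next day, 31 March 2018).
At the standard offset (UTC−06:00), 02:15 UTC − 6h = 20:15 Orath standard time (rolling into the previous day, 30 March 2018).
Daylight saving runs 1 October 2017 – 25 March 2018; the standard-time date in Orath, March 30, 2018, is outside that window, so Orath is on standard time at UTC−06:00.
02:15 UTC − 6h = 20:15 Orath (rolling into the previous day, 30 March 2018).

20:15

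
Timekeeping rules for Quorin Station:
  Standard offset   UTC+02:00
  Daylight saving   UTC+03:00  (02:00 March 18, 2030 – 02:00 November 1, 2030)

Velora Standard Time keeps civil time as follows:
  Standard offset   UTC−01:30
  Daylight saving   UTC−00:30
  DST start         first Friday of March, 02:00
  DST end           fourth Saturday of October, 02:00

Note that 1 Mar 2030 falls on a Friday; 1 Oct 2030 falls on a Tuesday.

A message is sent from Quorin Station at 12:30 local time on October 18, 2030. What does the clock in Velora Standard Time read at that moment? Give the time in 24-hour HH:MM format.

09:00

Daylight saving runs 18 March – 1 November; October 18, 2030 is inside that window, so Quorin Station is at UTC+03:00.
12:30 Quorin Station − 3h = 09:30 UTC.
1 March 2030 is a Friday, so the first Friday is March 1.
1 October 2030 is a Tuesday, so the first Saturday is October 5 and the fourth is October 26.
At the standard offset (UTC−01:30), 09:30 UTC − 1h30m = 08:00 Velora Standard Time standard time.
The standard-time date in Velora Standard Time, October 18, 2030, falls between 1 March and 26 October, so daylight saving is in effect and Velora Standard Time is at UTC−00:30.
09:30 UTC − 0h30m = 09:00 Velora Standard Time.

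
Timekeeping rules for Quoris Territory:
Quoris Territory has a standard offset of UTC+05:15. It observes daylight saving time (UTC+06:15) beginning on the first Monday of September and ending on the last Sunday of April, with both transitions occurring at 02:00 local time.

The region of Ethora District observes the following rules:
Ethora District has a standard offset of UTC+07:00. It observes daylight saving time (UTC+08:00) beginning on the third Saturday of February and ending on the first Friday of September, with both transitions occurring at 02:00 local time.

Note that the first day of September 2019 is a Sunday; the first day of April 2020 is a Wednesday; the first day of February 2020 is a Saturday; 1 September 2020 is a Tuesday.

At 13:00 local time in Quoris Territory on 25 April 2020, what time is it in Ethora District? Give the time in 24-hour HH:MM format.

1 September 2019 is a Sunday, so the first Monday is September 2.
1 April 2020 is a Wednesday, so Sundays fall on 5, 12, 19, 26; the last is April 26.
25 April 2020 falls between 2 September 2019 and 26 April 2020, so daylight saving is in effect and Quoris Territory is at UTC+06:15.
13:00 Quoris Territory − 6h15m = 06:45 UTC.
1 February 2020 is a Saturday, so the first Saturday is February 1 and the third is February 15.
1 September 2020 is a Tuesday, so the first Friday is September 4.
At the standard offset (UTC+07:00), 06:45 UTC + 7h = 13:45 Ethora District standard time.
The standard-time date in Ethora District, 25 April 2020, falls between 15 February and 4 September, so daylight saving is in effect and Ethora District is at UTC+08:00.
06:45 UTC + 8h = 14:45 Ethora District.

14:45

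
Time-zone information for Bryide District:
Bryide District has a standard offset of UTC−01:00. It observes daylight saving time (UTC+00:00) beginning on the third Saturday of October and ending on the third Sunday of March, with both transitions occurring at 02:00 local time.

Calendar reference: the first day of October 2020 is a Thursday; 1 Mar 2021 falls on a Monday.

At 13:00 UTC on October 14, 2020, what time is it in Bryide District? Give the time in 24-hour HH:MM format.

12:00

1 October 2020 is a Thursday, so the first Saturday is October 3 and the third is October 17.
1 March 2021 is a Monday, so the first Sunday is March 7 and the third is March 21.
At the standard offset (UTC−01:00), 13:00 UTC − 1h = 12:00 Bryide District standard time.
The standard-time date in Bryide District, October 14, 2020, does not fall between 17 October 2020 and 21 March 2021, so daylight saving is not in effect and Bryide District is at UTC−01:00.
13:00 UTC − 1h = 12:00 local.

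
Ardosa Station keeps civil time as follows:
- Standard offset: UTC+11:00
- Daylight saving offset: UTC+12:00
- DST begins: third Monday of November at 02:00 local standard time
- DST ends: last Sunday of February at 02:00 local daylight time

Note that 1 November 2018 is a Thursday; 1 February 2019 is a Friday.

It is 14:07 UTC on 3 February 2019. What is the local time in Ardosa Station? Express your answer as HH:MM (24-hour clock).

02:07

1 November 2018 is a Thursday, so the first Monday is November 5 and the third is November 19.
1 February 2019 is a Friday, so Sundays fall on 3, 10, 17, 24; the last is February 24.
At the standard offset (UTC+11:00), 14:07 UTC + 11h = 01:07 Ardosa Station standard time (rolling into the next day, 4 February 2019).
The standard-time date in Ardosa Station, 4 February 2019, lies within the daylight-saving period (19 November 2018 – 24 February 2019), so Ardosa Station is on daylight time, UTC+12:00.
14:07 UTC + 12h = 02:07 local (rolling into the next day, 4 February 2019).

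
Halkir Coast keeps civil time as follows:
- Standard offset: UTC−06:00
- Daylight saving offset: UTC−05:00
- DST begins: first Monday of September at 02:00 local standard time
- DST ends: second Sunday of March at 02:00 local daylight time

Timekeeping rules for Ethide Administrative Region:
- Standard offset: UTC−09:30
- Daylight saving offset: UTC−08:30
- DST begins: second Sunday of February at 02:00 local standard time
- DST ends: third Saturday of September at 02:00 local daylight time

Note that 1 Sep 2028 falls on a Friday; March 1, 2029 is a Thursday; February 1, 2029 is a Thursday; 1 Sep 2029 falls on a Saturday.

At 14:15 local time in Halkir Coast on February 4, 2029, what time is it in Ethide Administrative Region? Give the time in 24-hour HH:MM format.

09:45

1 September 2028 is a Friday, so the first Monday is September 4.
1 March 2029 is a Thursday, so the first Sunday is March 4 and the second is March 11.
February 4, 2029 falls between 4 September 2028 and 11 March 2029, so daylight saving is in effect and Halkir Coast is at UTC−05:00.
14:15 Halkir Coast + 5h = 19:15 UTC.
1 February 2029 is a Thursday, so the first Sunday is February 4 and the second is February 11.
1 September 2029 is a Saturday, so the first Saturday is September 1 and the third is September 15.
At the standard offset (UTC−09:30), 19:15 UTC − 9h30m = 09:45 Ethide Administrative Region standard time.
The standard-time date in Ethide Administrative Region, February 4, 2029, does not fall between 11 February and 15 September, so daylight saving is not in effect and Ethide Administrative Region is at UTC−09:30.
19:15 UTC − 9h30m = 09:45 Ethide Administrative Region.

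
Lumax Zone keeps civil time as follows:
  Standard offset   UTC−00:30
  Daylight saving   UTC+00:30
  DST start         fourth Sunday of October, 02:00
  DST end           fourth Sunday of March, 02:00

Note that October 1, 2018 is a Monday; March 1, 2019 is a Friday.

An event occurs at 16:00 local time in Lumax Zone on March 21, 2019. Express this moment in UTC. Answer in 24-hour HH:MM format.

1 October 2018 is a Monday, so the first Sunday is October 7 and the fourth is October 28.
1 March 2019 is a Friday, so the first Sunday is March 3 and the fourth is March 24.
Daylight saving runs 28 October 2018 – 24 March 2019; March 21, 2019 is inside that window, so Lumax Zone is at UTC+00:30.
16:00 local − 0h30m = 15:30 UTC.

15:30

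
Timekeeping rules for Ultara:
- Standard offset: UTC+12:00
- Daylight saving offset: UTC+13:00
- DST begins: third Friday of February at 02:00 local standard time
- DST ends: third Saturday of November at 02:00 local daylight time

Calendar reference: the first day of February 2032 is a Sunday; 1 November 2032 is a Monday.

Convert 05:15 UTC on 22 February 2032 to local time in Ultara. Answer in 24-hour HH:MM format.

18:15

1 February 2032 is a Sunday, so the first Friday is February 6 and the third is February 20.
1 November 2032 is a Monday, so the first Saturday is November 6 and the third is November 20.
At the standard offset (UTC+12:00), 05:15 UTC + 12h = 17:15 Ultara standard time.
The standard-time date in Ultara, 22 February 2032, lies within the daylight-saving period (20 February – 20 November), so Ultara is on daylight time, UTC+13:00.
05:15 UTC + 13h = 18:15 local.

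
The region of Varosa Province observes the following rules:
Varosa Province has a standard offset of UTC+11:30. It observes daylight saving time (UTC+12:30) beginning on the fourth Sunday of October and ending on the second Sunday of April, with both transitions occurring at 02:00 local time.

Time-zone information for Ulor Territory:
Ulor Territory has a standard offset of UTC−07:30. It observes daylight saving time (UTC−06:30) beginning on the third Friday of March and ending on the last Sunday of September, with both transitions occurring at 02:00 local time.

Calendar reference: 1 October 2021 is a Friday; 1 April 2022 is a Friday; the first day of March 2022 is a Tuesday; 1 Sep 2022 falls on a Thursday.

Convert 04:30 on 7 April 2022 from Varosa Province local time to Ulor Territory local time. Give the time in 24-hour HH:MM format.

09:30

1 October 2021 is a Friday, so the first Sunday is October 3 and the fourth is October 24.
1 April 2022 is a Friday, so the first Sunday is April 3 and the second is April 10.
Daylight saving runs 24 October 2021 – 10 April 2022; 7 April 2022 is inside that window, so Varosa Province is at UTC+12:30.
04:30 Varosa Province − 12h30m = 16:00 UTC (rolling into the previous day, 6 April 2022).
1 March 2022 is a Tuesday, so the first Friday is March 4 and the third is March 18.
1 September 2022 is a Thursday, so Sundays fall on 4, 11, 18, 25; the last is September 25.
At the standard offset (UTC−07:30), 16:00 UTC − 7h30m = 08:30 Ulor Territory standard time.
Daylight saving runs 18 March – 25 September; the standard-time date in Ulor Territory, 6 April 2022, is inside that window, so Ulor Territory is at UTC−06:30.
16:00 UTC − 6h30m = 09:30 Ulor Territory.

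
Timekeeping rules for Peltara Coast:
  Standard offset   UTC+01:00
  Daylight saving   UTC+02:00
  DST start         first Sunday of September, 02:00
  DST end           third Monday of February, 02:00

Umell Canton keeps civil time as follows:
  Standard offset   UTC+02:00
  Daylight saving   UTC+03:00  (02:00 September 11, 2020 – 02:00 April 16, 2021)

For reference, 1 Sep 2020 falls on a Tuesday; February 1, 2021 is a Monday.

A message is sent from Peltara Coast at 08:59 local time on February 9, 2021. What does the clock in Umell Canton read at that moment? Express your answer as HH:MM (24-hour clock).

1 September 2020 is a Tuesday, so the first Sunday is September 6.
1 February 2021 is a Monday, so the first Monday is February 1 and the third is February 15.
February 9, 2021 lies within the daylight-saving period (6 September 2020 – 15 February 2021), so Peltara Coast is on daylight time, UTC+02:00.
08:59 Peltara Coast − 2h = 06:59 UTC.
At the standard offset (UTC+02:00), 06:59 UTC + 2h = 08:59 Umell Canton standard time.
The standard-time date in Umell Canton, February 9, 2021, falls between 11 September 2020 and 16 April 2021, so daylight saving is in effect and Umell Canton is at UTC+03:00.
06:59 UTC + 3h = 09:59 Umell Canton.

09:59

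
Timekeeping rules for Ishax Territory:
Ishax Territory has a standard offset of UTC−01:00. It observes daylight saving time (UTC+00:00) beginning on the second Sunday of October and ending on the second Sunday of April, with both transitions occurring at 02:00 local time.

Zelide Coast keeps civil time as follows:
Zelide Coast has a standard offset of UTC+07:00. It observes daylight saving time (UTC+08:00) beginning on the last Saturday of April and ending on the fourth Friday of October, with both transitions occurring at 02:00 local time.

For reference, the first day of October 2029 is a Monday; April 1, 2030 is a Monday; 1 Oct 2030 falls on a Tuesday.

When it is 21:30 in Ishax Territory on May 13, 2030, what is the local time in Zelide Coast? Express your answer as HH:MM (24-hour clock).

06:30

1 October 2029 is a Monday, so the first Sunday is October 7 and the second is October 14.
1 April 2030 is a Monday, so the first Sunday is April 7 and the second is April 14.
May 13, 2030 does not fall between 14 October 2029 and 14 April 2030, so daylight saving is not in effect and Ishax Territory is at UTC−01:00.
21:30 Ishax Territory + 1h = 22:30 UTC.
1 April 2030 is a Monday, so Saturdays fall on 6, 13, 20, 27; the last is April 27.
1 October 2030 is a Tuesday, so the first Friday is October 4 and the fourth is October 25.
At the standard offset (UTC+07:00), 22:30 UTC + 7h = 05:30 Zelide Coast standard time (rolling into the next day, 14 May 2030).
The standard-time date in Zelide Coast, May 14, 2030, lies within the daylight-saving period (27 April – 25 October), so Zelide Coast is on daylight time, UTC+08:00.
22:30 UTC + 8h = 06:30 Zelide Coast (rolling into the next day, 14 May 2030).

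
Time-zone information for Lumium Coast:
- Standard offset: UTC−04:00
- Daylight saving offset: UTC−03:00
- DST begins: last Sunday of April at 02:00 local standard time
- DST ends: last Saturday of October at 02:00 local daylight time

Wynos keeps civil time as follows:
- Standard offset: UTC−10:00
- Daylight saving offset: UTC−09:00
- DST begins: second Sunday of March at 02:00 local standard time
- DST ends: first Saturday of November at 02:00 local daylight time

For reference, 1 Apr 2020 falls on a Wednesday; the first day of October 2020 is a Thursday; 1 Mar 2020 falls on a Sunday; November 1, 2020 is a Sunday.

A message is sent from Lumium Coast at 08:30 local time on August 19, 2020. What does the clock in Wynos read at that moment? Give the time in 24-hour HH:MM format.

1 April 2020 is a Wednesday, so Sundays fall on 5, 12, 19, 26; the last is April 26.
1 October 2020 is a Thursday, so Saturdays fall on 3, 10, 17, 24, 31; the last is October 31.
August 19, 2020 lies within the daylight-saving period (26 April – 31 October), so Lumium Coast is on daylight time, UTC−03:00.
08:30 Lumium Coast + 3h = 11:30 UTC.
1 March 2020 is a Sunday, so the first Sunday is March 1 and the second is March 8.
1 November 2020 is a Sunday, so the first Saturday is November 7.
At the standard offset (UTC−10:00), 11:30 UTC − 10h = 01:30 Wynos standard time.
The standard-time date in Wynos, August 19, 2020, falls between 8 March and 7 November, so daylight saving is in effect and Wynos is at UTC−09:00.
11:30 UTC − 9h = 02:30 Wynos.

02:30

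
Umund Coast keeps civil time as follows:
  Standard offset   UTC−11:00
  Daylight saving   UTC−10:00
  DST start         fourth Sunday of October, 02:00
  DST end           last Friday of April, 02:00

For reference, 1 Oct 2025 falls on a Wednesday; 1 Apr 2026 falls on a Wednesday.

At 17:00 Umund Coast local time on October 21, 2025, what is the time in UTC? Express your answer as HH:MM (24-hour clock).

1 October 2025 is a Wednesday, so the first Sunday is October 5 and the fourth is October 26.
1 April 2026 is a Wednesday, so Fridays fall on 3, 10, 17, 24; the last is April 24.
October 21, 2025 is outside the daylight-saving period (26 October 2025 – 24 April 2026), so Umund Coast is on standard time, UTC−11:00.
17:00 local + 11h = 04:00 UTC (rolling into the next day, 22 October 2025).

04:00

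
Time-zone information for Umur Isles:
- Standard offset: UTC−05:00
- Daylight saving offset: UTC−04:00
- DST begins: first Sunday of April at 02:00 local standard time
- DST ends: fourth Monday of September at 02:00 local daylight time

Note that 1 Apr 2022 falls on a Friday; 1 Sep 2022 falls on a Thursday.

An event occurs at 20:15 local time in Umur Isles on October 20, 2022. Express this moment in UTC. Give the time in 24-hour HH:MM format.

1 April 2022 is a Friday, so the first Sunday is April 3.
1 September 2022 is a Thursday, so the first Monday is September 5 and the fourth is September 26.
October 20, 2022 does not fall between 3 April and 26 September, so daylight saving is not in effect and Umur Isles is at UTC−05:00.
20:15 local + 5h = 01:15 UTC (rolling into the next day, 21 October 2022).

01:15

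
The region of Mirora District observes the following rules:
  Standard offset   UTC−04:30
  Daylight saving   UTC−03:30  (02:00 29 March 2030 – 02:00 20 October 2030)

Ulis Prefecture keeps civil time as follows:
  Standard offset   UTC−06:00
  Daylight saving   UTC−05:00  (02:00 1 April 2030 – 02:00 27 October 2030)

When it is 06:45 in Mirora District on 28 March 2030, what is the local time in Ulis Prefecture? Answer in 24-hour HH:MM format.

28 March 2030 is outside the daylight-saving period (29 March – 20 October), so Mirora District is on standard time, UTC−04:30.
06:45 Mirora District + 4h30m = 11:15 UTC.
At the standard offset (UTC−06:00), 11:15 UTC − 6h = 05:15 Ulis Prefecture standard time.
The standard-time date in Ulis Prefecture, 28 March 2030, does not fall between 1 April and 27 October, so daylight saving is not in effect and Ulis Prefecture is at UTC−06:00.
11:15 UTC − 6h = 05:15 Ulis Prefecture.

05:15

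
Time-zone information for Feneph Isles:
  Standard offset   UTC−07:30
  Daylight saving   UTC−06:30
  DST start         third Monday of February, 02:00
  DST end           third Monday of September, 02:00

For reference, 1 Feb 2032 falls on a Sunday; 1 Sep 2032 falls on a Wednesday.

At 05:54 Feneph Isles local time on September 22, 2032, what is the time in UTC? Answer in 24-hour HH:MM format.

13:24

1 February 2032 is a Sunday, so the first Monday is February 2 and the third is February 16.
1 September 2032 is a Wednesday, so the first Monday is September 6 and the third is September 20.
September 22, 2032 is outside the daylight-saving period (16 February – 20 September), so Feneph Isles is on standard time, UTC−07:30.
05:54 local + 7h30m = 13:24 UTC.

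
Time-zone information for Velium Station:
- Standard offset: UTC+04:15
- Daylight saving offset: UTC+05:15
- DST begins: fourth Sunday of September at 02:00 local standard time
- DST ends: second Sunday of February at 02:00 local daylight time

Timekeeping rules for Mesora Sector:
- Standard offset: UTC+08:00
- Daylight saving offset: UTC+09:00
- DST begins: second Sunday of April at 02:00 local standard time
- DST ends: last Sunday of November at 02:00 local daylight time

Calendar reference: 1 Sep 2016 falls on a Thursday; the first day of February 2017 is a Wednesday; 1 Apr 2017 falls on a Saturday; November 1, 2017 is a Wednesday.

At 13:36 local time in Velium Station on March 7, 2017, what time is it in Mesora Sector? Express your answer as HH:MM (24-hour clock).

1 September 2016 is a Thursday, so the first Sunday is September 4 and the fourth is September 25.
1 February 2017 is a Wednesday, so the first Sunday is February 5 and the second is February 12.
March 7, 2017 does not fall between 25 September 2016 and 12 February 2017, so daylight saving is not in effect and Velium Station is at UTC+04:15.
13:36 Velium Station − 4h15m = 09:21 UTC.
1 April 2017 is a Saturday, so the first Sunday is April 2 and the second is April 9.
1 November 2017 is a Wednesday, so Sundays fall on 5, 12, 19, 26; the last is November 26.
At the standard offset (UTC+08:00), 09:21 UTC + 8h = 17:21 Mesora Sector standard time.
The standard-time date in Mesora Sector, March 7, 2017, is outside the daylight-saving period (9 April – 26 November), so Mesora Sector is on standard time, UTC+08:00.
09:21 UTC + 8h = 17:21 Mesora Sector.

17:21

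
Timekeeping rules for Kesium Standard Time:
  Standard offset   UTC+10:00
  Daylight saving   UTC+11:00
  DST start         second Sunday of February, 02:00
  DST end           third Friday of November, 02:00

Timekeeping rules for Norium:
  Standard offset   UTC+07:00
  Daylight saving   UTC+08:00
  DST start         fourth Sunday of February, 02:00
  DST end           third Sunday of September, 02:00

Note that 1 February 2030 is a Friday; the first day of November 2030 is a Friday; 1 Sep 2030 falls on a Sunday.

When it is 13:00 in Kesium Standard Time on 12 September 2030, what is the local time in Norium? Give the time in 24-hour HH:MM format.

1 February 2030 is a Friday, so the first Sunday is February 3 and the second is February 10.
1 November 2030 is a Friday, so the first Friday is November 1 and the third is November 15.
Daylight saving runs 10 February – 15 November; 12 September 2030 is inside that window, so Kesium Standard Time is at UTC+11:00.
13:00 Kesium Standard Time − 11h = 02:00 UTC.
1 February 2030 is a Friday, so the first Sunday is February 3 and the fourth is February 24.
1 September 2030 is a Sunday, so the first Sunday is September 1 and the third is September 15.
At the standard offset (UTC+07:00), 02:00 UTC + 7h = 09:00 Norium standard time.
Daylight saving runs 24 February – 15 September; the standard-time date in Norium, 12 September 2030, is inside that window, so Norium is at UTC+08:00.
02:00 UTC + 8h = 10:00 Norium.

10:00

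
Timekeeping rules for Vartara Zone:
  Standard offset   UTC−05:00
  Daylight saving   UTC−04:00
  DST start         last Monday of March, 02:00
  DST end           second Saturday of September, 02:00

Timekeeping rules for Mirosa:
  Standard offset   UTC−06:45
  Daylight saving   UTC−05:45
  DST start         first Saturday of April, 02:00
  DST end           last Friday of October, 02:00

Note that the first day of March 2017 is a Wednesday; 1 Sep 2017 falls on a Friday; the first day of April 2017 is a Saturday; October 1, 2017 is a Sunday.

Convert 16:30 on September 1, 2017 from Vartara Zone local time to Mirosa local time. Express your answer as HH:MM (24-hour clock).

14:45

1 March 2017 is a Wednesday, so Mondays fall on 6, 13, 20, 27; the last is March 27.
1 September 2017 is a Friday, so the first Saturday is September 2 and the second is September 9.
Daylight saving runs 27 March – 9 September; September 1, 2017 is inside that window, so Vartara Zone is at UTC−04:00.
16:30 Vartara Zone + 4h = 20:30 UTC.
1 April 2017 is a Saturday, so the first Saturday is April 1.
1 October 2017 is a Sunday, so Fridays fall on 6, 13, 20, 27; the last is October 27.
At the standard offset (UTC−06:45), 20:30 UTC − 6h45m = 13:45 Mirosa standard time.
The standard-time date in Mirosa, September 1, 2017, lies within the daylight-saving period (1 April – 27 October), so Mirosa is on daylight time, UTC−05:45.
20:30 UTC − 5h45m = 14:45 Mirosa.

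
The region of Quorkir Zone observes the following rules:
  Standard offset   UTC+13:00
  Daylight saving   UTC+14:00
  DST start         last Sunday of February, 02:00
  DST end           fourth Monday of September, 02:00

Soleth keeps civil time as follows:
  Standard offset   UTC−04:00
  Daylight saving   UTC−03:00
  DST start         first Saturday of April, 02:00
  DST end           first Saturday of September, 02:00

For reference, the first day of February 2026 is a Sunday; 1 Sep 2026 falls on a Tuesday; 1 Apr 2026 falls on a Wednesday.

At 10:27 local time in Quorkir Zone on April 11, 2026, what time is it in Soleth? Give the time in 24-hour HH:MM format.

1 February 2026 is a Sunday, so Sundays fall on 1, 8, 15, 22; the last is February 22.
1 September 2026 is a Tuesday, so the first Monday is September 7 and the fourth is September 28.
Daylight saving runs 22 February – 28 September; April 11, 2026 is inside that window, so Quorkir Zone is at UTC+14:00.
10:27 Quorkir Zone − 14h = 20:27 UTC (rolling into the previous day, 10 April 2026).
1 April 2026 is a Wednesday, so the first Saturday is April 4.
1 September 2026 is a Tuesday, so the first Saturday is September 5.
At the standard offset (UTC−04:00), 20:27 UTC − 4h = 16:27 Soleth standard time.
Daylight saving runs 4 April – 5 September; the standard-time date in Soleth, April 10, 2026, is inside that window, so Soleth is at UTC−03:00.
20:27 UTC − 3h = 17:27 Soleth.

17:27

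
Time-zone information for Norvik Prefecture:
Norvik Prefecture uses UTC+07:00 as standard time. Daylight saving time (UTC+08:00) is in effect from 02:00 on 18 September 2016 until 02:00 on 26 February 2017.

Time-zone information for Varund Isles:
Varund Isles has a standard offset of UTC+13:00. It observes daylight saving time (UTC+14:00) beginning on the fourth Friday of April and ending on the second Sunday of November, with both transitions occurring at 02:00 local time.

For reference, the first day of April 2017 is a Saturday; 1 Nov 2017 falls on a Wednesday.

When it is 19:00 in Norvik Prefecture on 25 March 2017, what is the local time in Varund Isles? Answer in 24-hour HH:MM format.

01:00

25 March 2017 does not fall between 18 September 2016 and 26 February 2017, so daylight saving is not in effect and Norvik Prefecture is at UTC+07:00.
19:00 Norvik Prefecture − 7h = 12:00 UTC.
1 April 2017 is a Saturday, so the first Friday is April 7 and the fourth is April 28.
1 November 2017 is a Wednesday, so the first Sunday is November 5 and the second is November 12.
At the standard offset (UTC+13:00), 12:00 UTC + 13h = 01:00 Varund Isles standard time (rolling into the next day, 26 March 2017).
The standard-time date in Varund Isles, 26 March 2017, is outside the daylight-saving period (28 April – 12 November), so Varund Isles is on standard time, UTC+13:00.
12:00 UTC + 13h = 01:00 Varund Isles (rolling into the next day, 26 March 2017).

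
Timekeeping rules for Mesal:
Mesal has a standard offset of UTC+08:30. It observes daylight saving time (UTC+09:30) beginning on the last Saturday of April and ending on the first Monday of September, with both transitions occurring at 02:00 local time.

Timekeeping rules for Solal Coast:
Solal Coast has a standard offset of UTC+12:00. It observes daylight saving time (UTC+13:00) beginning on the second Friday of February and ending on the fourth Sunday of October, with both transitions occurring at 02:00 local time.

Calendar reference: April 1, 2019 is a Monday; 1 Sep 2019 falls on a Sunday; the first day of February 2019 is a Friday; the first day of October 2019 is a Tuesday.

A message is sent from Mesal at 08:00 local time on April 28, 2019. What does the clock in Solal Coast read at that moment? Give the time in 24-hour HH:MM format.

11:30

1 April 2019 is a Monday, so Saturdays fall on 6, 13, 20, 27; the last is April 27.
1 September 2019 is a Sunday, so the first Monday is September 2.
Daylight saving runs 27 April – 2 September; April 28, 2019 is inside that window, so Mesal is at UTC+09:30.
08:00 Mesal − 9h30m = 22:30 UTC (rolling into the previous day, 27 April 2019).
1 February 2019 is a Friday, so the first Friday is February 1 and the second is February 8.
1 October 2019 is a Tuesday, so the first Sunday is October 6 and the fourth is October 27.
At the standard offset (UTC+12:00), 22:30 UTC + 12h = 10:30 Solal Coast standard time (rolling into the next day, 28 April 2019).
The standard-time date in Solal Coast, April 28, 2019, falls between 8 February and 27 October, so daylight saving is in effect and Solal Coast is at UTC+13:00.
22:30 UTC + 13h = 11:30 Solal Coast (rolling into the next day, 28 April 2019).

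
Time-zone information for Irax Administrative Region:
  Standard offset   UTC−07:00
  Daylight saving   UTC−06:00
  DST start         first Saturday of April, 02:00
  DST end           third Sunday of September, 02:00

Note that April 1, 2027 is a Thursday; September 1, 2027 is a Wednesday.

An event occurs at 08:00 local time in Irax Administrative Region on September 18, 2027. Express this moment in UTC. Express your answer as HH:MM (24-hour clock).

1 April 2027 is a Thursday, so the first Saturday is April 3.
1 September 2027 is a Wednesday, so the first Sunday is September 5 and the third is September 19.
September 18, 2027 lies within the daylight-saving period (3 April – 19 September), so Irax Administrative Region is on daylight time, UTC−06:00.
08:00 local + 6h = 14:00 UTC.

14:00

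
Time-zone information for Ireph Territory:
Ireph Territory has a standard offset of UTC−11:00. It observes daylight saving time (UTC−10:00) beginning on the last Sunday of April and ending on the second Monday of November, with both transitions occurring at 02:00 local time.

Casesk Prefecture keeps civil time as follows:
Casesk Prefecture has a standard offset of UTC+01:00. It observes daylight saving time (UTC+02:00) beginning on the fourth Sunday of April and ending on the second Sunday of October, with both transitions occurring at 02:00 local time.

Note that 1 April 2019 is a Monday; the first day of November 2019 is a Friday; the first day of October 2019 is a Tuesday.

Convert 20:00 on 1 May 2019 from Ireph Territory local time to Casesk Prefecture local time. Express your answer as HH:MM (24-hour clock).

08:00

1 April 2019 is a Monday, so Sundays fall on 7, 14, 21, 28; the last is April 28.
1 November 2019 is a Friday, so the first Monday is November 4 and the second is November 11.
1 May 2019 lies within the daylight-saving period (28 April – 11 November), so Ireph Territory is on daylight time, UTC−10:00.
20:00 Ireph Territory + 10h = 06:00 UTC (rolling into the next day, 2 May 2019).
1 April 2019 is a Monday, so the first Sunday is April 7 and the fourth is April 28.
1 October 2019 is a Tuesday, so the first Sunday is October 6 and the second is October 13.
At the standard offset (UTC+01:00), 06:00 UTC + 1h = 07:00 Casesk Prefecture standard time.
The standard-time date in Casesk Prefecture, 2 May 2019, falls between 28 April and 13 October, so daylight saving is in effect and Casesk Prefecture is at UTC+02:00.
06:00 UTC + 2h = 08:00 Casesk Prefecture.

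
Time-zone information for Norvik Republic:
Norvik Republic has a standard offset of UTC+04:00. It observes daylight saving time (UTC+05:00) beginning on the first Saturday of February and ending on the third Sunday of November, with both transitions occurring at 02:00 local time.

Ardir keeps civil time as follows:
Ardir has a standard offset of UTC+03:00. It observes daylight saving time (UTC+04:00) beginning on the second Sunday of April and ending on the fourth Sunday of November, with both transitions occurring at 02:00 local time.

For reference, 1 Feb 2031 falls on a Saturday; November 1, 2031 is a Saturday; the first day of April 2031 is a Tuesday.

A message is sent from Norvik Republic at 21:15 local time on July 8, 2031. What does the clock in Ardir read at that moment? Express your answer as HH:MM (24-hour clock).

20:15

1 February 2031 is a Saturday, so the first Saturday is February 1.
1 November 2031 is a Saturday, so the first Sunday is November 2 and the third is November 16.
July 8, 2031 falls between 1 February and 16 November, so daylight saving is in effect and Norvik Republic is at UTC+05:00.
21:15 Norvik Republic − 5h = 16:15 UTC.
1 April 2031 is a Tuesday, so the first Sunday is April 6 and the second is April 13.
1 November 2031 is a Saturday, so the first Sunday is November 2 and the fourth is November 23.
At the standard offset (UTC+03:00), 16:15 UTC + 3h = 19:15 Ardir standard time.
The standard-time date in Ardir, July 8, 2031, lies within the daylight-saving period (13 April – 23 November), so Ardir is on daylight time, UTC+04:00.
16:15 UTC + 4h = 20:15 Ardir.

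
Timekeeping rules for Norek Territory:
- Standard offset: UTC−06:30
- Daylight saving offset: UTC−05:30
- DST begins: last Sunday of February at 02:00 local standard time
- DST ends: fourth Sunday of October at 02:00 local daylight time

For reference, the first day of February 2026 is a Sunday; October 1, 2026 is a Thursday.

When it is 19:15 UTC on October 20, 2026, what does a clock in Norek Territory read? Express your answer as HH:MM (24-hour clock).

13:45

1 February 2026 is a Sunday, so Sundays fall on 1, 8, 15, 22; the last is February 22.
1 October 2026 is a Thursday, so the first Sunday is October 4 and the fourth is October 25.
At the standard offset (UTC−06:30), 19:15 UTC − 6h30m = 12:45 Norek Territory standard time.
The standard-time date in Norek Territory, October 20, 2026, lies within the daylight-saving period (22 February – 25 October), so Norek Territory is on daylight time, UTC−05:30.
19:15 UTC − 5h30m = 13:45 local.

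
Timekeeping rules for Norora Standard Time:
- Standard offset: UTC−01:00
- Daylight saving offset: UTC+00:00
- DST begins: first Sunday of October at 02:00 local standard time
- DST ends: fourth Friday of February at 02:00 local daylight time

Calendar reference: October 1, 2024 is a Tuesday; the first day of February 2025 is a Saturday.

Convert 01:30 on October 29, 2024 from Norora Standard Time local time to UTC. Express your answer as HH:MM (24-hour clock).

1 October 2024 is a Tuesday, so the first Sunday is October 6.
1 February 2025 is a Saturday, so the first Friday is February 7 and the fourth is February 28.
October 29, 2024 lies within the daylight-saving period (6 October 2024 – 28 February 2025), so Norora Standard Time is on daylight time, UTC+00:00.
01:30 local − 0h = 01:30 UTC.

01:30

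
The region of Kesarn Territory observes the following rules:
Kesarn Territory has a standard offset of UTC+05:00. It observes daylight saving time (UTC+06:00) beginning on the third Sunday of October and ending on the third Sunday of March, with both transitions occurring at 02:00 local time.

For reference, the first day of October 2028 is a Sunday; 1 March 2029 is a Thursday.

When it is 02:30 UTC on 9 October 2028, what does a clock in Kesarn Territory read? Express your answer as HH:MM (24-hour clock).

1 October 2028 is a Sunday, so the first Sunday is October 1 and the third is October 15.
1 March 2029 is a Thursday, so the first Sunday is March 4 and the third is March 18.
At the standard offset (UTC+05:00), 02:30 UTC + 5h = 07:30 Kesarn Territory standard time.
The standard-time date in Kesarn Territory, 9 October 2028, is outside the daylight-saving period (15 October 2028 – 18 March 2029), so Kesarn Territory is on standard time, UTC+05:00.
02:30 UTC + 5h = 07:30 local.

07:30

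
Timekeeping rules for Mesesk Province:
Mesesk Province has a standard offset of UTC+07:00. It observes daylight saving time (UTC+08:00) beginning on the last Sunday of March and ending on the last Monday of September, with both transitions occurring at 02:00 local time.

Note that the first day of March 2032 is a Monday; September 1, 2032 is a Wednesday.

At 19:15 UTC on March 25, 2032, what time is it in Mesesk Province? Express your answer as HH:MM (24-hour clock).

02:15

1 March 2032 is a Monday, so Sundays fall on 7, 14, 21, 28; the last is March 28.
1 September 2032 is a Wednesday, so Mondays fall on 6, 13, 20, 27; the last is September 27.
At the standard offset (UTC+07:00), 19:15 UTC + 7h = 02:15 Mesesk Province standard time (rolling into the next day, 26 March 2032).
The standard-time date in Mesesk Province, March 26, 2032, is outside the daylight-saving period (28 March – 27 September), so Mesesk Province is on standard time, UTC+07:00.
19:15 UTC + 7h = 02:15 local (rolling into the next day, 26 March 2032).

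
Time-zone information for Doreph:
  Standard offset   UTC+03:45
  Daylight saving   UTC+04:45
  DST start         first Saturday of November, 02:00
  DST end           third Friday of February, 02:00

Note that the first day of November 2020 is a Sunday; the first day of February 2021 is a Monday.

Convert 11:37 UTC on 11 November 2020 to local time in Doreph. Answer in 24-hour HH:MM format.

16:22

1 November 2020 is a Sunday, so the first Saturday is November 7.
1 February 2021 is a Monday, so the first Friday is February 5 and the third is February 19.
At the standard offset (UTC+03:45), 11:37 UTC + 3h45m = 15:22 Doreph standard time.
Daylight saving runs 7 November 2020 – 19 February 2021; the standard-time date in Doreph, 11 November 2020, is inside that window, so Doreph is at UTC+04:45.
11:37 UTC + 4h45m = 16:22 local.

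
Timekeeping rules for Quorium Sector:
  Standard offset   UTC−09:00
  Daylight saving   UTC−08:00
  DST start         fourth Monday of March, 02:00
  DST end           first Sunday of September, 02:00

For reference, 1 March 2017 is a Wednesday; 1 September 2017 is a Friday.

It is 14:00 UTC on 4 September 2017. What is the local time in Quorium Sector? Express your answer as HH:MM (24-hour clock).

05:00

1 March 2017 is a Wednesday, so the first Monday is March 6 and the fourth is March 27.
1 September 2017 is a Friday, so the first Sunday is September 3.
At the standard offset (UTC−09:00), 14:00 UTC − 9h = 05:00 Quorium Sector standard time.
The standard-time date in Quorium Sector, 4 September 2017, does not fall between 27 March and 3 September, so daylight saving is not in effect and Quorium Sector is at UTC−09:00.
14:00 UTC − 9h = 05:00 local.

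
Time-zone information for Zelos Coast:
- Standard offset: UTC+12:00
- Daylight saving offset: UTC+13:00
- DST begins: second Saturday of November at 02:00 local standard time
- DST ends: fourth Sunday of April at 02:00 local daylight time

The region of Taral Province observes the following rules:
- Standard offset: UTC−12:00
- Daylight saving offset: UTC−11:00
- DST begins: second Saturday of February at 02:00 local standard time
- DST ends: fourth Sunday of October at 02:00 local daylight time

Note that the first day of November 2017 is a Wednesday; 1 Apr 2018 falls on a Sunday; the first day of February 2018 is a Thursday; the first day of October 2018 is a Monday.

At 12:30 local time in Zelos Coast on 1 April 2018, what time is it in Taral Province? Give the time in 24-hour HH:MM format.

1 November 2017 is a Wednesday, so the first Saturday is November 4 and the second is November 11.
1 April 2018 is a Sunday, so the first Sunday is April 1 and the fourth is April 22.
1 April 2018 lies within the daylight-saving period (11 November 2017 – 22 April 2018), so Zelos Coast is on daylight time, UTC+13:00.
12:30 Zelos Coast − 13h = 23:30 UTC (rolling into the previous day, 31 March 2018).
1 February 2018 is a Thursday, so the first Saturday is February 3 and the second is February 10.
1 October 2018 is a Monday, so the first Sunday is October 7 and the fourth is October 28.
At the standard offset (UTC−12:00), 23:30 UTC − 12h = 11:30 Taral Province standard time.
The standard-time date in Taral Province, 31 March 2018, falls between 10 February and 28 October, so daylight saving is in effect and Taral Province is at UTC−11:00.
23:30 UTC − 11h = 12:30 Taral Province.

12:30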